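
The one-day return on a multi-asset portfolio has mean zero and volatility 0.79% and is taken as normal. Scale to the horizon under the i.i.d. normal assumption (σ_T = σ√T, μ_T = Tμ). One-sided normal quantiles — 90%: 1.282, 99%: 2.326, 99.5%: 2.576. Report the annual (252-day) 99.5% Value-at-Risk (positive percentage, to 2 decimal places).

σ_{252d} = 0.79% × √252 = 12.541%.
VaR = 2.576 × 12.541% = 32.306%.

32.31%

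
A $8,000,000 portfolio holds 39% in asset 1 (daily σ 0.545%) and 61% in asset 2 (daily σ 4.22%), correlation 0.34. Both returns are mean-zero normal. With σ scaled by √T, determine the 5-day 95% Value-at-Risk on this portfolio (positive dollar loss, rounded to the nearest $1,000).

$781,000

σ_p = √(0.39²·0.545² + 0.61²·4.22² + 2·0.34·0.39·0.61·0.545·4.22) = 2.654%.
σ_{5d} = 2.654% × √5 = 5.935%.
z(95%) = 1.645.
VaR = 1.645 × 5.935% = 9.763%; on $8,000,000 that is $781,040.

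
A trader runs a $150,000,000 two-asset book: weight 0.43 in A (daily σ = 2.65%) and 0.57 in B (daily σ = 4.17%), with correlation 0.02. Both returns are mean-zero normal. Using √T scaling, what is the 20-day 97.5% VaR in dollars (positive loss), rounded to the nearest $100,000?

$34,900,000

σ_p = √(0.43²·2.65² + 0.57²·4.17² + 2·0.02·0.43·0.57·2.65·4.17) = 2.656%.
σ_{20d} = 2.656% × √20 = 11.878%.
z(97.5%) = 1.960.
VaR = 1.960 × 11.878% = 23.281%; on $150,000,000 that is $34,921,500.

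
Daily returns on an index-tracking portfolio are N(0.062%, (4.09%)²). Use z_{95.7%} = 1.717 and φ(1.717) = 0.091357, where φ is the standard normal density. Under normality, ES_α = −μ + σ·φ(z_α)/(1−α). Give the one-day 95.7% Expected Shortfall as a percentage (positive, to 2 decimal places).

8.63%

Tail multiplier: φ(z)/(1−α) = 0.091357 / 0.043 = 2.125.
ES = −(0.062%) + 4.09% × 2.125 = 8.629%.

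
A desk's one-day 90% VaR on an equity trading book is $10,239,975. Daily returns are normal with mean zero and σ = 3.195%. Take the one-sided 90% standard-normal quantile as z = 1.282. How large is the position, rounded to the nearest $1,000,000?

$250,000,000

VaR as a fraction of value: z·σ = 1.282 × 3.195% = 4.09599%.
Position = $10,239,975 / 0.0409599 = $250,000,000.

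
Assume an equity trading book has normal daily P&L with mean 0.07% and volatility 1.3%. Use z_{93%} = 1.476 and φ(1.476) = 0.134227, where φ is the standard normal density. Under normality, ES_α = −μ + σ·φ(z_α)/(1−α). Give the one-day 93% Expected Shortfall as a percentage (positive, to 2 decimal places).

Tail multiplier: φ(z)/(1−α) = 0.134227 / 0.07 = 1.918.
ES = −(0.07%) + 1.3% × 1.918 = 2.423%.

2.42%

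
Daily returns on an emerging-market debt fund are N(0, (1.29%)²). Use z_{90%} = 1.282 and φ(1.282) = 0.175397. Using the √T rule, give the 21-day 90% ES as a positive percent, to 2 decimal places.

σ_{21d} = 1.29% × √21 = 5.912%.
ES multiplier = φ(z)/(1−α) = 0.175397/0.1 = 1.754.
ES = 5.912% × 1.754 = 10.370%.

10.37%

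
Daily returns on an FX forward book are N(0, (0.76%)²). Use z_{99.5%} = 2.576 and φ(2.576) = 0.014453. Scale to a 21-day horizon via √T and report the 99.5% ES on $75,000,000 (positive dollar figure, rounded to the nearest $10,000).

σ_{21d} = 0.76% × √21 = 3.483%.
ES multiplier = φ(z)/(1−α) = 0.014453/0.005 = 2.891.
ES = 3.483% × 2.891 = 10.069%; on $75,000,000: $7,551,750.

$7,550,000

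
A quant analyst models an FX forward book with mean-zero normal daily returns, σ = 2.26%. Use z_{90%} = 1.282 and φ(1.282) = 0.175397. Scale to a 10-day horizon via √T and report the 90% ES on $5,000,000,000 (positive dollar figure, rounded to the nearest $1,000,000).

σ_{10d} = 2.26% × √10 = 7.147%.
ES multiplier = φ(z)/(1−α) = 0.175397/0.1 = 1.754.
ES = 7.147% × 1.754 = 12.536%; on $5,000,000,000: $626,800,000.

$627,000,000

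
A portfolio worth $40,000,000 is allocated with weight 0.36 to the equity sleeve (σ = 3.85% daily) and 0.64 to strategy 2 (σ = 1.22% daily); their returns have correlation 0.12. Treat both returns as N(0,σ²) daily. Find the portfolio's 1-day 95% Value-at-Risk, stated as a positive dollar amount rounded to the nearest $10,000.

$1,100,000

σ_p² = 0.36²·3.85² + 0.64²·1.22² + 2·0.12·0.36·0.64·3.85·1.22 = 2.7904 (%²).
σ_p = √2.7904 = 1.670%.
At 95%, z = 1.645.
VaR = 1.645 × 1.670% = 2.747%; on $40,000,000 that is $1,098,800.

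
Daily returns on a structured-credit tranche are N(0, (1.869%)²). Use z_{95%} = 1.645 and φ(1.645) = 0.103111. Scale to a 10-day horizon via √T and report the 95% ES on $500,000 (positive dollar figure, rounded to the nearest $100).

σ_{10d} = 1.869% × √10 = 5.910%.
ES multiplier = φ(z)/(1−α) = 0.103111/0.05 = 2.062.
ES = 5.910% × 2.062 = 12.186%; on $500,000: $60,930.

$60,900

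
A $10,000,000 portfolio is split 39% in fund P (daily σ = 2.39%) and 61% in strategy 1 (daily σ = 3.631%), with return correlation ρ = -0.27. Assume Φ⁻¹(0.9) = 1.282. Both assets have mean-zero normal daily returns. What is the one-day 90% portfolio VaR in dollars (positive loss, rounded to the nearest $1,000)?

σ_p² = 0.39²·2.39² + 0.61²·3.631² + 2·-0.27·0.39·0.61·2.39·3.631 = 4.6598 (%²).
σ_p = √4.6598 = 2.159%.
VaR = 1.282 × 2.159% = 2.768%; on $10,000,000 that is $276,800.

$277,000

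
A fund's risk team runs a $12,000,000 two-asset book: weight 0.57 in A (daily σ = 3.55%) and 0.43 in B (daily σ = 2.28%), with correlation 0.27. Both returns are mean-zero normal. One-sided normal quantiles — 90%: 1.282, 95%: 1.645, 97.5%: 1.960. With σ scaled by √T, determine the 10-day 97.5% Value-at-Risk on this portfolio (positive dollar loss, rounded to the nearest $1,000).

σ_p = √(0.57²·3.55² + 0.43²·2.28² + 2·0.27·0.57·0.43·3.55·2.28) = 2.475%.
σ_{10d} = 2.475% × √10 = 7.827%.
VaR = 1.960 × 7.827% = 15.341%; on $12,000,000 that is $1,840,920.

$1,841,000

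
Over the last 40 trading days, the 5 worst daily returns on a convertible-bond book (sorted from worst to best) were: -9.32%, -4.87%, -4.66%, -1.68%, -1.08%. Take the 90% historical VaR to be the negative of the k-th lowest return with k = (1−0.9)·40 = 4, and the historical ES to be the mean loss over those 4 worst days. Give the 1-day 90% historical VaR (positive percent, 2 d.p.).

k = 4; the 4th lowest return is -1.68%, so VaR = 1.68%.

1.68%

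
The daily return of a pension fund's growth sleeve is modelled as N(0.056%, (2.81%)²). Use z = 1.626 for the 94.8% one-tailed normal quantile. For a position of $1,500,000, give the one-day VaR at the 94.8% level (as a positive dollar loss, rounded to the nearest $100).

$67,700

VaR = −μ + z·σ = −(0.056%) + 1.626 × 2.81% = 4.513%.
On $1,500,000: 0.04513 × $1,500,000 = $67,695.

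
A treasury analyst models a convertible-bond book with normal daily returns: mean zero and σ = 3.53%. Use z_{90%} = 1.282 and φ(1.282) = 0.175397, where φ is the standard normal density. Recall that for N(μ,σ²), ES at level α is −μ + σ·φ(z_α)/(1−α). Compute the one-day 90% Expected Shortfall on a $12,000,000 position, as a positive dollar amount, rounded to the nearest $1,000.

$743,000

Tail multiplier: φ(z)/(1−α) = 0.175397 / 0.1 = 1.754.
ES = 3.53% × 1.754 = 6.192%.
On $12,000,000: 0.06192 × $12,000,000 = $743,040.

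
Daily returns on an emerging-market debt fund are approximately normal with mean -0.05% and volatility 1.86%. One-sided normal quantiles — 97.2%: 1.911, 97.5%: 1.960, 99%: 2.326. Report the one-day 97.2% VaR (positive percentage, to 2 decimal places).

VaR = −μ + z·σ = −(-0.05%) + 1.911 × 1.86% = 3.604%.

3.60%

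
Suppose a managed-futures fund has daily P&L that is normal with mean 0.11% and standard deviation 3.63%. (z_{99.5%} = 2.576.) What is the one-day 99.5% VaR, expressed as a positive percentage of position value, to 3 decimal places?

9.241%

VaR = −μ + z·σ = −(0.11%) + 2.576 × 3.63% = 9.241%.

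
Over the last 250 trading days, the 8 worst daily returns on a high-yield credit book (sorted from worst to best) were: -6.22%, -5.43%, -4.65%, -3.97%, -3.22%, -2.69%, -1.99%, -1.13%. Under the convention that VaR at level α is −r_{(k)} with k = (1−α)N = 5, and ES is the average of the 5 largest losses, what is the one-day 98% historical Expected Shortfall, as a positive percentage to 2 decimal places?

The 5 worst returns sum to -23.49%.
ES = −(-23.49%) / 5 = 4.698% ≈ 4.70%.

4.70%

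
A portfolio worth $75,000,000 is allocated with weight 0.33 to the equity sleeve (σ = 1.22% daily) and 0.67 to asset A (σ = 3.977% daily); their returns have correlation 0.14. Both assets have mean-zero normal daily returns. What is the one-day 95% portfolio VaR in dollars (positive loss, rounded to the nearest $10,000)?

$3,390,000

σ_p² = 0.33²·1.22² + 0.67²·3.977² + 2·0.14·0.33·0.67·1.22·3.977 = 7.5625 (%²).
σ_p = √7.5625 = 2.750%.
At 95%, z = 1.645.
VaR = 1.645 × 2.750% = 4.524%; on $75,000,000 that is $3,393,000.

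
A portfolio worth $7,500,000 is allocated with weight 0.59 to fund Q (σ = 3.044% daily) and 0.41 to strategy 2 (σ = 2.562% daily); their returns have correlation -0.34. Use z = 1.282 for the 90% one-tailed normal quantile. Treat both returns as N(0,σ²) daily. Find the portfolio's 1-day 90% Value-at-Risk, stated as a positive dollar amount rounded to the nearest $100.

σ_p² = 0.59²·3.044² + 0.41²·2.562² + 2·-0.34·0.59·0.41·3.044·2.562 = 3.0460 (%²).
σ_p = √3.0460 = 1.745%.
VaR = 1.282 × 1.745% = 2.237%; on $7,500,000 that is $167,775.

$167,800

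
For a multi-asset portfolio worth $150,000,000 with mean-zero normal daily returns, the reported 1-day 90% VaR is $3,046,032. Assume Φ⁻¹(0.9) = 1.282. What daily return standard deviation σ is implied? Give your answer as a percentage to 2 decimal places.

VaR as a fraction: $3,046,032 / $150,000,000 = 2.031%.
σ = VaR / z = 2.031% / 1.282 = 1.584%.

1.58%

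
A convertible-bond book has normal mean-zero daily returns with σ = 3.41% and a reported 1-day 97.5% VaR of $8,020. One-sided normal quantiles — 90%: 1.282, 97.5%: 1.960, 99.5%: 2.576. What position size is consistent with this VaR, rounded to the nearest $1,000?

$120,000

VaR as a fraction of value: z·σ = 1.960 × 3.41% = 6.6836%.
Position = $8,020 / 0.066836 = $119,995.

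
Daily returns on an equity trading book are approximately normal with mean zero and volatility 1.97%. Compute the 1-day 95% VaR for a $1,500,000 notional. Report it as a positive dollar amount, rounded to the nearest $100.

$48,600

At 95% one-sided, z = 1.645.
VaR = z·σ = 1.645 × 1.97% = 3.241%.
On $1,500,000: 0.03241 × $1,500,000 = $48,615.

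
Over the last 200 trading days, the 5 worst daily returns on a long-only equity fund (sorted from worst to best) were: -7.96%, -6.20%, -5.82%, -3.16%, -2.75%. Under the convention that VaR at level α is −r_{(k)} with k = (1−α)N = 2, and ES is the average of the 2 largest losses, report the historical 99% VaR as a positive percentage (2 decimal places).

6.20%

k = 2; the 2nd lowest return is -6.20%, so VaR = 6.20%.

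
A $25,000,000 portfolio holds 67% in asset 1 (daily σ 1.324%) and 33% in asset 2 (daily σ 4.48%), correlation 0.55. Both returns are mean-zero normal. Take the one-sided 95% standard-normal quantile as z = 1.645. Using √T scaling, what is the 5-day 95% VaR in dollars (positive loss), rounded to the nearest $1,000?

σ_p = √(0.67²·1.324² + 0.33²·4.48² + 2·0.55·0.67·0.33·1.324·4.48) = 2.101%.
σ_{5d} = 2.101% × √5 = 4.698%.
VaR = 1.645 × 4.698% = 7.728%; on $25,000,000 that is $1,932,000.

$1,932,000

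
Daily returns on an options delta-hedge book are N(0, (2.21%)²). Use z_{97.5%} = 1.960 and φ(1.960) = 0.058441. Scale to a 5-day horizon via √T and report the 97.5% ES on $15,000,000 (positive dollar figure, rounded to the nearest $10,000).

σ_{5d} = 2.21% × √5 = 4.942%.
ES multiplier = φ(z)/(1−α) = 0.058441/0.025 = 2.338.
ES = 4.942% × 2.338 = 11.554%; on $15,000,000: $1,733,100.

$1,730,000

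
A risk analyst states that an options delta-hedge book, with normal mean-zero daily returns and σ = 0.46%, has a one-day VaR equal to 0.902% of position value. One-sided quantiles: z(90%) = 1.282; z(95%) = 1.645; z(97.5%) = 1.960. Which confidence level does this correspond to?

Implied z = VaR/σ = 0.902 / 0.46 = 1.961.
This matches z(97.5%) = 1.960.

97.5%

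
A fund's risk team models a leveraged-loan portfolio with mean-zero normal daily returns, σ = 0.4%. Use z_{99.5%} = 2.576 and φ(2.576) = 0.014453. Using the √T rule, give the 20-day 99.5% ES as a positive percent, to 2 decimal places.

σ_{20d} = 0.4% × √20 = 1.789%.
ES multiplier = φ(z)/(1−α) = 0.014453/0.005 = 2.891.
ES = 1.789% × 2.891 = 5.172%.

5.17%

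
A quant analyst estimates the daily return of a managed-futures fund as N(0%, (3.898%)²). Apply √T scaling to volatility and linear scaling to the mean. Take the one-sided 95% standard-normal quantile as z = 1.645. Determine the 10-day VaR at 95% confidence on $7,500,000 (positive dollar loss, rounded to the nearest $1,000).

$1,521,000

σ_{10d} = 3.898% × √10 = 12.327%.
VaR = 1.645 × 12.327% = 20.278%.
On $7,500,000: 0.20278 × $7,500,000 = $1,520,850.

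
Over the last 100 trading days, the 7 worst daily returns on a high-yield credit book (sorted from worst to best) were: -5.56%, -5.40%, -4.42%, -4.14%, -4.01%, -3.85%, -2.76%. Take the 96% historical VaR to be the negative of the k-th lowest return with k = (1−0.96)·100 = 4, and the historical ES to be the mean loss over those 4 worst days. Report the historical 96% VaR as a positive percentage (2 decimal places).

4.14%

k = 4; the 4th lowest return is -4.14%, so VaR = 4.14%.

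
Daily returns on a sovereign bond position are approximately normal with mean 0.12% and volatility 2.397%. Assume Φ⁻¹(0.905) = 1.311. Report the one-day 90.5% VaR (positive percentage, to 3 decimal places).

VaR = −μ + z·σ = −(0.12%) + 1.311 × 2.397% = 3.022%.

3.022%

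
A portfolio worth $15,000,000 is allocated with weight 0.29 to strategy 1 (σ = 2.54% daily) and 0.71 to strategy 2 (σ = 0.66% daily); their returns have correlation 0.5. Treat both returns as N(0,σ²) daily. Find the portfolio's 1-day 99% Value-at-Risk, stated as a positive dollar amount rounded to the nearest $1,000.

$367,000

σ_p² = 0.29²·2.54² + 0.71²·0.66² + 2·0.5·0.29·0.71·2.54·0.66 = 1.1073 (%²).
σ_p = √1.1073 = 1.052%.
At 99%, z = 2.326.
VaR = 2.326 × 1.052% = 2.447%; on $15,000,000 that is $367,050.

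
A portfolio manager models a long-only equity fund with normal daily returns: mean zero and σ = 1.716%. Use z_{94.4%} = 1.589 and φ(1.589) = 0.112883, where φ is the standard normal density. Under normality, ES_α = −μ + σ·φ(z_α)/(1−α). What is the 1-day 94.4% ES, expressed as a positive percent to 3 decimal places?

Tail multiplier: φ(z)/(1−α) = 0.112883 / 0.056 = 2.016.
ES = 1.716% × 2.016 = 3.459%.

3.459%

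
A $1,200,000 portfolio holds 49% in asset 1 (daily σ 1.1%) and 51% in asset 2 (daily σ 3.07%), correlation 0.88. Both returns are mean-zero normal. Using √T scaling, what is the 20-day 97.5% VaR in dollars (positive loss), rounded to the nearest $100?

$216,300

σ_p = √(0.49²·1.1² + 0.51²·3.07² + 2·0.88·0.49·0.51·1.1·3.07) = 2.056%.
σ_{20d} = 2.056% × √20 = 9.195%.
z(97.5%) = 1.960.
VaR = 1.960 × 9.195% = 18.022%; on $1,200,000 that is $216,264.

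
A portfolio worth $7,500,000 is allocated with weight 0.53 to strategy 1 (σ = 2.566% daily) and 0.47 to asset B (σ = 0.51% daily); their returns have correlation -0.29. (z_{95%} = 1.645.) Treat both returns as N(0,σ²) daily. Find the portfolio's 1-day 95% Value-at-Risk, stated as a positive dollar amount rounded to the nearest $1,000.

σ_p² = 0.53²·2.566² + 0.47²·0.51² + 2·-0.29·0.53·0.47·2.566·0.51 = 1.7179 (%²).
σ_p = √1.7179 = 1.311%.
VaR = 1.645 × 1.311% = 2.157%; on $7,500,000 that is $161,775.

$162,000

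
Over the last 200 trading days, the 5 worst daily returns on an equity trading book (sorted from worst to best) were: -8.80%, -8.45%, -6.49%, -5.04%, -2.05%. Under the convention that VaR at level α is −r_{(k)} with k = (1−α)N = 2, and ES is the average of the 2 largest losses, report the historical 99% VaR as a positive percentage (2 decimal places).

k = 2; the 2nd lowest return is -8.45%, so VaR = 8.45%.

8.45%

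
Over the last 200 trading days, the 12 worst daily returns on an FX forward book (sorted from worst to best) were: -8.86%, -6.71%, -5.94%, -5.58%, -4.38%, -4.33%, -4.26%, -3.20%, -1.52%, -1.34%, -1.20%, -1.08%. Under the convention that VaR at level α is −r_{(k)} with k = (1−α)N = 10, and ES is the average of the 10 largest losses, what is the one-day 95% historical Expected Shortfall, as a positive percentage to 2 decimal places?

4.61%

The 10 worst returns sum to -46.12%.
ES = −(-46.12%) / 10 = 4.612% ≈ 4.61%.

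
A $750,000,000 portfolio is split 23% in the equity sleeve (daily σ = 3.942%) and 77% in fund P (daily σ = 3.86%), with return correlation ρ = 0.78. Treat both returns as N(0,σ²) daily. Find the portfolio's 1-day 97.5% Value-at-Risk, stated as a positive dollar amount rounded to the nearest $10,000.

$54,730,000

σ_p² = 0.23²·3.942² + 0.77²·3.86² + 2·0.78·0.23·0.77·3.942·3.86 = 13.8599 (%²).
σ_p = √13.8599 = 3.723%.
At 97.5%, z = 1.960.
VaR = 1.960 × 3.723% = 7.297%; on $750,000,000 that is $54,727,500.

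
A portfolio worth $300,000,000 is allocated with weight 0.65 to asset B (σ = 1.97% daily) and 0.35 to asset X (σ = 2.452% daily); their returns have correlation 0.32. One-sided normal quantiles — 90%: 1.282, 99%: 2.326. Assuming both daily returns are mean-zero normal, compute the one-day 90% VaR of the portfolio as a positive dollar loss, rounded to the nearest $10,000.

σ_p² = 0.65²·1.97² + 0.35²·2.452² + 2·0.32·0.65·0.35·1.97·2.452 = 3.0795 (%²).
σ_p = √3.0795 = 1.755%.
VaR = 1.282 × 1.755% = 2.250%; on $300,000,000 that is $6,750,000.

$6,750,000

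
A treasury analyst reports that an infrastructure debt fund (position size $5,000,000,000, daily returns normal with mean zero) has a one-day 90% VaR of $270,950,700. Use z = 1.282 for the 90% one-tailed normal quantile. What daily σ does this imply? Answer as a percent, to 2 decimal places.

VaR as a fraction: $270,950,700 / $5,000,000,000 = 5.419%.
σ = VaR / z = 5.419% / 1.282 = 4.227%.

4.23%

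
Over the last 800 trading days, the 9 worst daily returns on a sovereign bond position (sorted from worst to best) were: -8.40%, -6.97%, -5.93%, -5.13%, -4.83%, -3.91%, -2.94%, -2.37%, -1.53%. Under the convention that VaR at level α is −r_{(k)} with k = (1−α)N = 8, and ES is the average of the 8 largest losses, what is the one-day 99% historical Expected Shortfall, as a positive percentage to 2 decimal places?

5.06%

The 8 worst returns sum to -40.48%.
ES = −(-40.48%) / 8 = 5.06%.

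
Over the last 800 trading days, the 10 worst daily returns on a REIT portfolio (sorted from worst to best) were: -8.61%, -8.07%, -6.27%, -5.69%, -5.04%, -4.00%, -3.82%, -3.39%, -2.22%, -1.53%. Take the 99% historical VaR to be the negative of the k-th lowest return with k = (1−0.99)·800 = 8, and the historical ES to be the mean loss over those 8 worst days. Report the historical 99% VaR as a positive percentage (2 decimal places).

k = 8; the 8th lowest return is -3.39%, so VaR = 3.39%.

3.39%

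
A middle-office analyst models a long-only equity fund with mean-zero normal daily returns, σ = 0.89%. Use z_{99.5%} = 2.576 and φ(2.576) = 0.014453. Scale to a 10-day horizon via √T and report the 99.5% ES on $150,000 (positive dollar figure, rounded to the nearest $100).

$12,200

σ_{10d} = 0.89% × √10 = 2.814%.
ES multiplier = φ(z)/(1−α) = 0.014453/0.005 = 2.891.
ES = 2.814% × 2.891 = 8.135%; on $150,000: $12,202.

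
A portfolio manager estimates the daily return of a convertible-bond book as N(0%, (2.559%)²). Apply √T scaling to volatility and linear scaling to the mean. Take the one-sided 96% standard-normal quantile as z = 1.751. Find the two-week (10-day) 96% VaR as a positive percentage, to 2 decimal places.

14.17%

σ_{10d} = 2.559% × √10 = 8.092%.
VaR = 1.751 × 8.092% = 14.169%.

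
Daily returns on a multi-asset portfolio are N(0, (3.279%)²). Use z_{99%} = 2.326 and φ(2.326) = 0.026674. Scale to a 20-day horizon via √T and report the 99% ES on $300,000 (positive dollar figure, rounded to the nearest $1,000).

σ_{20d} = 3.279% × √20 = 14.664%.
ES multiplier = φ(z)/(1−α) = 0.026674/0.01 = 2.667.
ES = 14.664% × 2.667 = 39.109%; on $300,000: $117,327.

$117,000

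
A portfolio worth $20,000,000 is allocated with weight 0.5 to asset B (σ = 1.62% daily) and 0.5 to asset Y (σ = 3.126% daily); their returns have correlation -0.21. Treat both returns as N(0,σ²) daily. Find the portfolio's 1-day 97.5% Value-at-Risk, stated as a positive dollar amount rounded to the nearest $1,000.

σ_p² = 0.5²·1.62² + 0.5²·3.126² + 2·-0.21·0.5·0.5·1.62·3.126 = 2.5673 (%²).
σ_p = √2.5673 = 1.602%.
At 97.5%, z = 1.960.
VaR = 1.960 × 1.602% = 3.140%; on $20,000,000 that is $628,000.

$628,000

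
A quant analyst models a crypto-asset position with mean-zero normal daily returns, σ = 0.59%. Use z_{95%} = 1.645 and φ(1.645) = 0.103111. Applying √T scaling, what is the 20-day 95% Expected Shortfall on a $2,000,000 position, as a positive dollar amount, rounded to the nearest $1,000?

σ_{20d} = 0.59% × √20 = 2.639%.
ES multiplier = φ(z)/(1−α) = 0.103111/0.05 = 2.062.
ES = 2.639% × 2.062 = 5.442%; on $2,000,000: $108,840.

$109,000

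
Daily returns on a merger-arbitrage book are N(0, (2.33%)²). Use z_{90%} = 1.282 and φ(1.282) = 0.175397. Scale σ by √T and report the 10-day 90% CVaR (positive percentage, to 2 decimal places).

σ_{10d} = 2.33% × √10 = 7.368%.
ES multiplier = φ(z)/(1−α) = 0.175397/0.1 = 1.754.
ES = 7.368% × 1.754 = 12.923%.

12.92%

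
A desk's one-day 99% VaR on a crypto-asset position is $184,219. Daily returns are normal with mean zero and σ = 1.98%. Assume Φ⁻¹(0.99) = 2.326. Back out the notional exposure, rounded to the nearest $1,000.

VaR as a fraction of value: z·σ = 2.326 × 1.98% = 4.60548%.
Position = $184,219 / 0.0460548 = $3,999,996.

$4,000,000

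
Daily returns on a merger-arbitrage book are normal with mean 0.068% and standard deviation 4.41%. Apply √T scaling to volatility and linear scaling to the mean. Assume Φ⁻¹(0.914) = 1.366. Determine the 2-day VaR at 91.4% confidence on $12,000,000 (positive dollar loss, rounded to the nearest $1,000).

σ_{2d} = 4.41% × √2 = 6.237%; μ_{2d} = 2 × 0.068% = 0.136%.
VaR = −(0.136%) + 1.366 × 6.237% = 8.384%.
On $12,000,000: 0.08384 × $12,000,000 = $1,006,080.

$1,006,000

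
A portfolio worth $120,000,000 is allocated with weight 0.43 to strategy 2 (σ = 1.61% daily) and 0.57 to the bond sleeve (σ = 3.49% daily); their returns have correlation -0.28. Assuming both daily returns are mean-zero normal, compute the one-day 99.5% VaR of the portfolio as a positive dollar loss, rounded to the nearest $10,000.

σ_p² = 0.43²·1.61² + 0.57²·3.49² + 2·-0.28·0.43·0.57·1.61·3.49 = 3.6654 (%²).
σ_p = √3.6654 = 1.915%.
At 99.5%, z = 2.576.
VaR = 2.576 × 1.915% = 4.933%; on $120,000,000 that is $5,919,600.

$5,920,000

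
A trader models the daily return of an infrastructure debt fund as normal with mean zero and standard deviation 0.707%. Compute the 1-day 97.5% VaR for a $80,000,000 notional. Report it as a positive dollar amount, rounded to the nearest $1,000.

At 97.5% one-sided, z = 1.960.
VaR = z·σ = 1.960 × 0.707% = 1.386%.
On $80,000,000: 0.01386 × $80,000,000 = $1,108,800.

$1,109,000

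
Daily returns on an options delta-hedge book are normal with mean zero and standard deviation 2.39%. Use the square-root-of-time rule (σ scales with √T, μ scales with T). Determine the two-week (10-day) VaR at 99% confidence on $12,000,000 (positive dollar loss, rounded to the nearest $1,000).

At 99%, z = 2.326.
σ_{10d} = 2.39% × √10 = 7.558%.
VaR = 2.326 × 7.558% = 17.580%.
On $12,000,000: 0.17580 × $12,000,000 = $2,109,600.

$2,110,000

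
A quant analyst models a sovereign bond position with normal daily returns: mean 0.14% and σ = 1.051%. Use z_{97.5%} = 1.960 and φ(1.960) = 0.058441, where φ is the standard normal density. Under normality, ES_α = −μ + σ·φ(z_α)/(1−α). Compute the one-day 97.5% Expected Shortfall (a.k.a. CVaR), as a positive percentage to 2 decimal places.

2.32%

Tail multiplier: φ(z)/(1−α) = 0.058441 / 0.025 = 2.338.
ES = −(0.14%) + 1.051% × 2.338 = 2.317%.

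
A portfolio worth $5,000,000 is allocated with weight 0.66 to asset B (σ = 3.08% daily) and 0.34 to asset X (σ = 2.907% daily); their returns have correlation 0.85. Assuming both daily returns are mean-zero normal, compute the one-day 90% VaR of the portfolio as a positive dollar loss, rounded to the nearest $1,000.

σ_p² = 0.66²·3.08² + 0.34²·2.907² + 2·0.85·0.66·0.34·3.08·2.907 = 8.5248 (%²).
σ_p = √8.5248 = 2.920%.
At 90%, z = 1.282.
VaR = 1.282 × 2.920% = 3.743%; on $5,000,000 that is $187,150.

$187,000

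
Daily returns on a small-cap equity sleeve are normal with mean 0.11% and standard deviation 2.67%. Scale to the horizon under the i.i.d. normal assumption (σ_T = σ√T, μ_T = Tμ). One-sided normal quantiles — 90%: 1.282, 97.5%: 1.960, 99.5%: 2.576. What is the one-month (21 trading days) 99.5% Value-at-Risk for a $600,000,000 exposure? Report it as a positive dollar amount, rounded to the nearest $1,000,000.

$175,000,000

σ_{21d} = 2.67% × √21 = 12.235%; μ_{21d} = 21 × 0.11% = 2.310%.
VaR = −(2.310%) + 2.576 × 12.235% = 29.207%.
On $600,000,000: 0.29207 × $600,000,000 = $175,242,000.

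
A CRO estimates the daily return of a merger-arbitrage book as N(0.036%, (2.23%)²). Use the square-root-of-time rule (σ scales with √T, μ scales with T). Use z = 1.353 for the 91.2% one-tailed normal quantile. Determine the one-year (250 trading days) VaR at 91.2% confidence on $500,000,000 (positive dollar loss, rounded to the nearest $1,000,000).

$194,000,000

σ_{250d} = 2.23% × √250 = 35.259%; μ_{250d} = 250 × 0.036% = 9.000%.
VaR = −(9.000%) + 1.353 × 35.259% = 38.705%.
On $500,000,000: 0.38705 × $500,000,000 = $193,525,000.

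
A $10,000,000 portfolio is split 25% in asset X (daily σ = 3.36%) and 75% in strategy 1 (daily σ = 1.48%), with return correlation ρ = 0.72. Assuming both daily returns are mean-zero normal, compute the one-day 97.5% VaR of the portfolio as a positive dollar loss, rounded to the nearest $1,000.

$355,000

σ_p² = 0.25²·3.36² + 0.75²·1.48² + 2·0.72·0.25·0.75·3.36·1.48 = 3.2804 (%²).
σ_p = √3.2804 = 1.811%.
At 97.5%, z = 1.960.
VaR = 1.960 × 1.811% = 3.550%; on $10,000,000 that is $355,000.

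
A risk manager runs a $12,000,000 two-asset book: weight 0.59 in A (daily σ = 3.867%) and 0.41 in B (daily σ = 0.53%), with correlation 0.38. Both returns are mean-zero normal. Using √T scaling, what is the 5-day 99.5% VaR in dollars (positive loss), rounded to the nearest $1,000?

σ_p = √(0.59²·3.867² + 0.41²·0.53² + 2·0.38·0.59·0.41·3.867·0.53) = 2.373%.
σ_{5d} = 2.373% × √5 = 5.306%.
z(99.5%) = 2.576.
VaR = 2.576 × 5.306% = 13.668%; on $12,000,000 that is $1,640,160.

$1,640,000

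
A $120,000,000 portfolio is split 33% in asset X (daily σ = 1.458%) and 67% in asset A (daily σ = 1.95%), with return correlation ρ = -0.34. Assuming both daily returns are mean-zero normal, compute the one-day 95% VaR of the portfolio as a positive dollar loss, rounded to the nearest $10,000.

σ_p² = 0.33²·1.458² + 0.67²·1.95² + 2·-0.34·0.33·0.67·1.458·1.95 = 1.5110 (%²).
σ_p = √1.5110 = 1.229%.
At 95%, z = 1.645.
VaR = 1.645 × 1.229% = 2.022%; on $120,000,000 that is $2,426,400.

$2,430,000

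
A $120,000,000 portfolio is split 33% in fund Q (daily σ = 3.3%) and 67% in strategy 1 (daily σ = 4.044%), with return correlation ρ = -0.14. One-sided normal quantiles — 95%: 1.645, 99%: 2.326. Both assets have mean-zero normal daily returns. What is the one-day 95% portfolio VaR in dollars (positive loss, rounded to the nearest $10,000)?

σ_p² = 0.33²·3.3² + 0.67²·4.044² + 2·-0.14·0.33·0.67·3.3·4.044 = 7.7010 (%²).
σ_p = √7.7010 = 2.775%.
VaR = 1.645 × 2.775% = 4.565%; on $120,000,000 that is $5,478,000.

$5,480,000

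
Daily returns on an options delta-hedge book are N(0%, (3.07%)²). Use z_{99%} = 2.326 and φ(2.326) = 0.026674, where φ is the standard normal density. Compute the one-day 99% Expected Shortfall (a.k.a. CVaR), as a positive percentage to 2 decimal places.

8.19%

Tail multiplier: φ(z)/(1−α) = 0.026674 / 0.01 = 2.667.
ES = 3.07% × 2.667 = 8.188%.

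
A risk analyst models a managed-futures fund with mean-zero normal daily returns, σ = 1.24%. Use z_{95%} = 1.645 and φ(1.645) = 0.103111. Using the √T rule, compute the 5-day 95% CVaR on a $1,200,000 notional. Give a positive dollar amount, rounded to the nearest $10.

$68,620

σ_{5d} = 1.24% × √5 = 2.773%.
ES multiplier = φ(z)/(1−α) = 0.103111/0.05 = 2.062.
ES = 2.773% × 2.062 = 5.718%; on $1,200,000: $68,616.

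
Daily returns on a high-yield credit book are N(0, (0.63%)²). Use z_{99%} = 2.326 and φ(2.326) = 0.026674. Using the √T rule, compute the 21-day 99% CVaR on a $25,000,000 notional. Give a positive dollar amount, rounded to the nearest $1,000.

σ_{21d} = 0.63% × √21 = 2.887%.
ES multiplier = φ(z)/(1−α) = 0.026674/0.01 = 2.667.
ES = 2.887% × 2.667 = 7.700%; on $25,000,000: $1,925,000.

$1,925,000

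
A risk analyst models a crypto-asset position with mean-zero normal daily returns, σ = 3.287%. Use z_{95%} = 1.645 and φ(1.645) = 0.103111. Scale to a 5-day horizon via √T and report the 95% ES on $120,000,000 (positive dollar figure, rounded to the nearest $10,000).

$18,190,000

σ_{5d} = 3.287% × √5 = 7.350%.
ES multiplier = φ(z)/(1−α) = 0.103111/0.05 = 2.062.
ES = 7.350% × 2.062 = 15.156%; on $120,000,000: $18,187,200.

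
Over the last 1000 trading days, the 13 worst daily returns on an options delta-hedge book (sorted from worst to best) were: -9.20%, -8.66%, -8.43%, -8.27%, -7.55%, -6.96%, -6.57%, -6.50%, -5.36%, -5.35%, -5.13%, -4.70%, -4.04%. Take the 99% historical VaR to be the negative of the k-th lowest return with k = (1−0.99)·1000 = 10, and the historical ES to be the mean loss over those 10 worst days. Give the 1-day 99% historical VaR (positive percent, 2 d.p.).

5.35%

k = 10; the 10th lowest return is -5.35%, so VaR = 5.35%.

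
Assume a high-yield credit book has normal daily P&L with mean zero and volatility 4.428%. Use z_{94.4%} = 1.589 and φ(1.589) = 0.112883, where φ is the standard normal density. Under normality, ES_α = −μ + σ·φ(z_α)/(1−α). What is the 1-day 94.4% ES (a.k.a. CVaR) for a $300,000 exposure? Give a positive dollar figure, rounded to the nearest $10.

$26,780

Tail multiplier: φ(z)/(1−α) = 0.112883 / 0.056 = 2.016.
ES = 4.428% × 2.016 = 8.927%.
On $300,000: 0.08927 × $300,000 = $26,781.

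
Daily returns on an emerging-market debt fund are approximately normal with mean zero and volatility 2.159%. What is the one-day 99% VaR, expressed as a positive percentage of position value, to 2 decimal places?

5.02%

At 99% one-sided, z = 2.326.
VaR = z·σ = 2.326 × 2.159% = 5.022%.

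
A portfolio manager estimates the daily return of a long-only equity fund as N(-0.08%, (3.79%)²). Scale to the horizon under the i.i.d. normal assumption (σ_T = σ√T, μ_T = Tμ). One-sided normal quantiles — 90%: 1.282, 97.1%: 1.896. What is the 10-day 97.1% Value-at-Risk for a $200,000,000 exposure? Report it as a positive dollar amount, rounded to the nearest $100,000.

$47,000,000

σ_{10d} = 3.79% × √10 = 11.985%; μ_{10d} = 10 × -0.08% = -0.800%.
VaR = −(-0.800%) + 1.896 × 11.985% = 23.524%.
On $200,000,000: 0.23524 × $200,000,000 = $47,048,000.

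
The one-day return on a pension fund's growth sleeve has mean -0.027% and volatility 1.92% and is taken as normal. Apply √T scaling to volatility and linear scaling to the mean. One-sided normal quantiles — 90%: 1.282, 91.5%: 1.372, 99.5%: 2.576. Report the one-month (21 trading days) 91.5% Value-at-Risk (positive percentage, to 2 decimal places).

σ_{21d} = 1.92% × √21 = 8.799%; μ_{21d} = 21 × -0.027% = -0.567%.
VaR = −(-0.567%) + 1.372 × 8.799% = 12.639%.

12.64%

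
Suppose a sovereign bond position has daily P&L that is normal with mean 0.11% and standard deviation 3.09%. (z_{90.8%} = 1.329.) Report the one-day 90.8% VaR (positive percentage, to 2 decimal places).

4.00%

VaR = −μ + z·σ = −(0.11%) + 1.329 × 3.09% = 3.997%.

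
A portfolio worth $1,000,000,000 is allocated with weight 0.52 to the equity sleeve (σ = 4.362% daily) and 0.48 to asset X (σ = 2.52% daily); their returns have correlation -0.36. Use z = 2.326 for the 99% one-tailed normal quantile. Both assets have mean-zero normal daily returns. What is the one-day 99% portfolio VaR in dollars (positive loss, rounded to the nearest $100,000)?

σ_p² = 0.52²·4.362² + 0.48²·2.52² + 2·-0.36·0.52·0.48·4.362·2.52 = 4.6326 (%²).
σ_p = √4.6326 = 2.152%.
VaR = 2.326 × 2.152% = 5.006%; on $1,000,000,000 that is $50,060,000.

$50,100,000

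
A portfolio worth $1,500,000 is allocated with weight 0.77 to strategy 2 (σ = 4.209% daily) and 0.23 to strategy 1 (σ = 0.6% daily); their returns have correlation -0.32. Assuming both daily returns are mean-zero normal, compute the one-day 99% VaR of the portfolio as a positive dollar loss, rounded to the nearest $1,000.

$112,000

σ_p² = 0.77²·4.209² + 0.23²·0.6² + 2·-0.32·0.77·0.23·4.209·0.6 = 10.2364 (%²).
σ_p = √10.2364 = 3.199%.
At 99%, z = 2.326.
VaR = 2.326 × 3.199% = 7.441%; on $1,500,000 that is $111,615.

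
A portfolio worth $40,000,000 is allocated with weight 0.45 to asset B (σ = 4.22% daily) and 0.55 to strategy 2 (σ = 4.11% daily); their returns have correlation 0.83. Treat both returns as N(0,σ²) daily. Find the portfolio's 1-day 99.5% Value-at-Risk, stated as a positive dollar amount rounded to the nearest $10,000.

σ_p² = 0.45²·4.22² + 0.55²·4.11² + 2·0.83·0.45·0.55·4.22·4.11 = 15.8419 (%²).
σ_p = √15.8419 = 3.980%.
At 99.5%, z = 2.576.
VaR = 2.576 × 3.980% = 10.252%; on $40,000,000 that is $4,100,800.

$4,100,000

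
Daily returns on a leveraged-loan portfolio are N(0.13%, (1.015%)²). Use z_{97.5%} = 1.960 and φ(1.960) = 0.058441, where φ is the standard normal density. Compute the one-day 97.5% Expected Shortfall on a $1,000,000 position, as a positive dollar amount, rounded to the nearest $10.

Tail multiplier: φ(z)/(1−α) = 0.058441 / 0.025 = 2.338.
ES = −(0.13%) + 1.015% × 2.338 = 2.243%.
On $1,000,000: 0.02243 × $1,000,000 = $22,430.

$22,430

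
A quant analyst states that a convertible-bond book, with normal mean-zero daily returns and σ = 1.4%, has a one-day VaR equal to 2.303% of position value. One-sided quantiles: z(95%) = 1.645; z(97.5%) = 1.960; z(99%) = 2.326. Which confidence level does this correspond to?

Implied z = VaR/σ = 2.303 / 1.4 = 1.645.
This matches z(95%) = 1.645.

95%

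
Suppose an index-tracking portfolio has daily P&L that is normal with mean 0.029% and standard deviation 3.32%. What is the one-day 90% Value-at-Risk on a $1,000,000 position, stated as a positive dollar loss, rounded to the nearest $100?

$42,300

At 90% one-sided, z = 1.282.
VaR = −μ + z·σ = −(0.029%) + 1.282 × 3.32% = 4.227%.
On $1,000,000: 0.04227 × $1,000,000 = $42,270.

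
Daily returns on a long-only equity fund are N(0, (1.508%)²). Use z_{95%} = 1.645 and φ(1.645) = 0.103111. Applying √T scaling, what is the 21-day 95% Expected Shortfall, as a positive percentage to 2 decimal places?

σ_{21d} = 1.508% × √21 = 6.911%.
ES multiplier = φ(z)/(1−α) = 0.103111/0.05 = 2.062.
ES = 6.911% × 2.062 = 14.250%.

14.25%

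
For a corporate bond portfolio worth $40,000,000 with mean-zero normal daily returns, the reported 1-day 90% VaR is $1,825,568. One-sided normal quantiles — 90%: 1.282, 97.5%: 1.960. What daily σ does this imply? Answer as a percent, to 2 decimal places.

VaR as a fraction: $1,825,568 / $40,000,000 = 4.564%.
σ = VaR / z = 4.564% / 1.282 = 3.560%.

3.56%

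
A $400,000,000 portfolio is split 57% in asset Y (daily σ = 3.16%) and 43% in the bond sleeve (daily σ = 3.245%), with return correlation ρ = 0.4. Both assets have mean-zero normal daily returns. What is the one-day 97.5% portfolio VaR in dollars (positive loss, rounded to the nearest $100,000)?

$21,000,000

σ_p² = 0.57²·3.16² + 0.43²·3.245² + 2·0.4·0.57·0.43·3.16·3.245 = 7.2020 (%²).
σ_p = √7.2020 = 2.684%.
At 97.5%, z = 1.960.
VaR = 1.960 × 2.684% = 5.261%; on $400,000,000 that is $21,044,000.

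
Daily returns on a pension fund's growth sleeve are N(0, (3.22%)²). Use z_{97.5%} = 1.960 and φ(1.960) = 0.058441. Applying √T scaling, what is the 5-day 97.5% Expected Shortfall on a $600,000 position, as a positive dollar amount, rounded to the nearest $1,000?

σ_{5d} = 3.22% × √5 = 7.200%.
ES multiplier = φ(z)/(1−α) = 0.058441/0.025 = 2.338.
ES = 7.200% × 2.338 = 16.834%; on $600,000: $101,004.

$101,000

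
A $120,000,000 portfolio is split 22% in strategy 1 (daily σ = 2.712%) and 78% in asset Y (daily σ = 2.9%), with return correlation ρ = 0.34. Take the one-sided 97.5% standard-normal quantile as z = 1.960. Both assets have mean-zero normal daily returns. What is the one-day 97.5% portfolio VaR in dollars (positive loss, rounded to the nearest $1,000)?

$5,946,000

σ_p² = 0.22²·2.712² + 0.78²·2.9² + 2·0.34·0.22·0.78·2.712·2.9 = 6.3904 (%²).
σ_p = √6.3904 = 2.528%.
VaR = 1.960 × 2.528% = 4.955%; on $120,000,000 that is $5,946,000.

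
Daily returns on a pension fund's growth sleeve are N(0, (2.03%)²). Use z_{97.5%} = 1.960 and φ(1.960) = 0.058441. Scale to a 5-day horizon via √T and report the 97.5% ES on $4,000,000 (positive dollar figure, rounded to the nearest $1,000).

$424,000

σ_{5d} = 2.03% × √5 = 4.539%.
ES multiplier = φ(z)/(1−α) = 0.058441/0.025 = 2.338.
ES = 4.539% × 2.338 = 10.612%; on $4,000,000: $424,480.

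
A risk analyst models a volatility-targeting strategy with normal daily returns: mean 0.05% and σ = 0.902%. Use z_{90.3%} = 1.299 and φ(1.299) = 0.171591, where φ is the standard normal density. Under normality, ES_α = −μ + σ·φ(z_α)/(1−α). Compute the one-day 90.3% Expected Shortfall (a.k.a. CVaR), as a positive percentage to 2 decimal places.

1.55%

Tail multiplier: φ(z)/(1−α) = 0.171591 / 0.097 = 1.769.
ES = −(0.05%) + 0.902% × 1.769 = 1.546%.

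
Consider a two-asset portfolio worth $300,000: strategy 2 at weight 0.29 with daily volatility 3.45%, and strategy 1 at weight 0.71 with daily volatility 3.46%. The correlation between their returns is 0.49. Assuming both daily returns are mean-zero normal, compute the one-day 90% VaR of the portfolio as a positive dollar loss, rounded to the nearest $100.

σ_p² = 0.29²·3.45² + 0.71²·3.46² + 2·0.49·0.29·0.71·3.45·3.46 = 9.4446 (%²).
σ_p = √9.4446 = 3.073%.
At 90%, z = 1.282.
VaR = 1.282 × 3.073% = 3.940%; on $300,000 that is $11,820.

$11,800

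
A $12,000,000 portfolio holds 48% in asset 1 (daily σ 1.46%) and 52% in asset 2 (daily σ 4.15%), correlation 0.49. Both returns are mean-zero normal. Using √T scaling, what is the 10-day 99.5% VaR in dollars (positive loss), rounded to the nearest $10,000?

σ_p = √(0.48²·1.46² + 0.52²·4.15² + 2·0.49·0.48·0.52·1.46·4.15) = 2.575%.
σ_{10d} = 2.575% × √10 = 8.143%.
z(99.5%) = 2.576.
VaR = 2.576 × 8.143% = 20.976%; on $12,000,000 that is $2,517,120.

$2,520,000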